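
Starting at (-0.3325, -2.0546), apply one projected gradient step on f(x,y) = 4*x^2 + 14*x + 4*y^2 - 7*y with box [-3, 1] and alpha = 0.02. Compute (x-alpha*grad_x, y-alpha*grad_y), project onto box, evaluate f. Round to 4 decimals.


Step 1: Compute gradient at (-0.3325, -2.0546).
grad_x = 2*4*-0.3325 + 14 = 11.34
grad_y = 2*4*-2.0546 - 7 = -23.4368
Step 2: Gradient step.
x_raw = -0.3325 - 0.02*11.34 = -0.5593
y_raw = -2.0546 - 0.02*-23.4368 = -1.5859
Step 3: Project onto [-3, 1].
x_proj = clip(-0.5593) = -0.5593
y_proj = clip(-1.5859) = -1.5859
Step 4: Evaluate f.
f(-0.5593, -1.5859) = 14.582


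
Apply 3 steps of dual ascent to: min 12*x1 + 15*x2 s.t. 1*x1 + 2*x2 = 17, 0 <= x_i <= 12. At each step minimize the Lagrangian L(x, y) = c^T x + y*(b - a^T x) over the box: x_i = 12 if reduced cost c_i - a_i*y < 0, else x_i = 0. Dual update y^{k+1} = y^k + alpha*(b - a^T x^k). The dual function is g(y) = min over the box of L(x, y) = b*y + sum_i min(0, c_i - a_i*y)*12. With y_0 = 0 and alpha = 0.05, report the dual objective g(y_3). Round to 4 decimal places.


Dual ascent for LP: min 12*x1 + 15*x2, 1*x1 + 2*x2 = 17, 0 <= x_i <= 12
Step 1: y^k = 0.0, reduced costs: (12.0, 15.0)
  x^k = (0.0, 0.0), subgradient = b - a^T x = 17.0
  y^{k+1} = 0.0 + 0.05*17.0 = 0.85
Step 2: y^k = 0.85, reduced costs: (11.15, 13.3)
  x^k = (0.0, 0.0), subgradient = b - a^T x = 17.0
  y^{k+1} = 0.85 + 0.05*17.0 = 1.7
Step 3: y^k = 1.7, reduced costs: (10.3, 11.6)
  x^k = (0.0, 0.0), subgradient = b - a^T x = 17.0
  y^{k+1} = 1.7 + 0.05*17.0 = 2.55
Dual objective at y_3 = 2.55: reduced costs (9.45, 9.9), box minimizer x = (0.0, 0.0)
g(y_3) = b*y + (c1 - a1*y)*x1 + (c2 - a2*y)*x2 = 17*2.55 + 9.45*0.0 + 9.9*0.0 = 43.35 + 0.0 + 0.0 = 43.35


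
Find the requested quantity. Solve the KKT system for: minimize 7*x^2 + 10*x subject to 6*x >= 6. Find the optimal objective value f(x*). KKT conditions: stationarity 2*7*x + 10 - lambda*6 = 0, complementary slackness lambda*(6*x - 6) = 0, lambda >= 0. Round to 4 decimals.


Step 1: Try lambda = 0 (constraint inactive).
x_unc = -10/(2*7) = -0.7143
Check: 6*-0.7143 = -4.2858 < 6 -- violated!
Step 2: Constraint must be active: 6*x = 6
x* = 6/6 = 1.0
lambda = (2*7*1.0 + 10)/6 = 4.0
Step 3: Compute optimal value.
f(x*) = 7*1.0^2 + 10*1.0 = 17.0


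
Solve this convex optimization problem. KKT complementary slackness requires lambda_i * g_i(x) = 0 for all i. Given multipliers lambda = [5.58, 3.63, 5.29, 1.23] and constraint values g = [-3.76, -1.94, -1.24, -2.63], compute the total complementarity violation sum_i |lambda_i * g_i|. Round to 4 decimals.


KKT complementary slackness check:
lambda_1 * g_1 = 5.58 * -3.76 = -20.9808
lambda_2 * g_2 = 3.63 * -1.94 = -7.0422
lambda_3 * g_3 = 5.29 * -1.24 = -6.5596
lambda_4 * g_4 = 1.23 * -2.63 = -3.2349
Total violation = 20.9808 + 7.0422 + 6.5596 + 3.2349 = 37.8175


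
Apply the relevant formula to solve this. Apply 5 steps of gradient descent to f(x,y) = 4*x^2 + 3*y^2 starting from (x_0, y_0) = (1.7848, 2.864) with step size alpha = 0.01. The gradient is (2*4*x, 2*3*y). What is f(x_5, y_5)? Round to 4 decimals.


Gradient descent on f(x,y) = 4*x^2 + 3*y^2.
Starting point: (1.7848, 2.864), alpha = 0.01
Step 1: grad_x = 2*4*1.7848 = 14.2784, grad_y = 2*3*2.864 = 17.184
  x_1 = 1.7848 - 0.01*14.2784 = 1.642
  y_1 = 2.864 - 0.01*17.184 = 2.6922
Step 2: grad_x = 2*4*1.642 = 13.1361, grad_y = 2*3*2.6922 = 16.153
  x_2 = 1.642 - 0.01*13.1361 = 1.5107
  y_2 = 2.6922 - 0.01*16.153 = 2.5306
Step 3: grad_x = 2*4*1.5107 = 12.0852, grad_y = 2*3*2.5306 = 15.1838
  x_3 = 1.5107 - 0.01*12.0852 = 1.3898
  y_3 = 2.5306 - 0.01*15.1838 = 2.3788
Step 4: grad_x = 2*4*1.3898 = 11.1184, grad_y = 2*3*2.3788 = 14.2728
  x_4 = 1.3898 - 0.01*11.1184 = 1.2786
  y_4 = 2.3788 - 0.01*14.2728 = 2.2361
Step 5: grad_x = 2*4*1.2786 = 10.2289, grad_y = 2*3*2.2361 = 13.4164
  x_5 = 1.2786 - 0.01*10.2289 = 1.1763
  y_5 = 2.2361 - 0.01*13.4164 = 2.1019
f(1.1763, 2.1019) = 4*1.1763^2 + 3*2.1019^2 = 18.789


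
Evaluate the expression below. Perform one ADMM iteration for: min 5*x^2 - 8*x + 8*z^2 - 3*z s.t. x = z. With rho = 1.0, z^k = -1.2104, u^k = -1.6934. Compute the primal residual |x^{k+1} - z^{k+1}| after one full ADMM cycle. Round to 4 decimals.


ADMM iteration with rho = 1.0, z^k = -1.2104, u^k = -1.6934
Step 1: x-update.
Minimize 5*x^2 - 8*x + (1.0/2)*(x + 1.2104 - 1.6934)^2
FOC: (2*5 + 1.0)*x = 8 + 1.0*(-1.2104 + 1.6934)
x^{k+1} = 0.7712
Step 2: z-update.
Minimize 8*z^2 - 3*z + (1.0/2)*(0.7712 - z - 1.6934)^2
FOC: (2*8 + 1.0)*z = 3 + 1.0*(0.7712 - 1.6934)
z^{k+1} = 0.1222
Step 3: u-update.
u^{k+1} = -1.6934 + 0.7712 - 0.1222 = -1.0444
Step 4: Primal residual = |0.7712 - 0.1222| = 0.649


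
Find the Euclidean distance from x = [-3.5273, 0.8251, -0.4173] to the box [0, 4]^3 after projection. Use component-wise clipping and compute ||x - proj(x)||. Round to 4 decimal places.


Project each component onto [0, 4].
clip(-3.5273) = 0.0, clip(0.8251) = 0.8251, clip(-0.4173) = 0.0
Projection = [0.0, 0.8251, 0.0]
Squared diffs: [12.4418, 0.0, 0.1741]
Distance = sqrt(12.6159) = 3.5519


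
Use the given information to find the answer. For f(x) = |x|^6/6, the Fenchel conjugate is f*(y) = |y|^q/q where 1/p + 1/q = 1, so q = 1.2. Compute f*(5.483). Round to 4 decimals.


The conjugate exponent q satisfies 1/p + 1/q = 1.
p = 6, so q = 6/(6 - 1) = 1.2
|y|^q = 5.483^1.2 = 7.7059
f*(5.483) = 7.7059 / 1.2 = 6.4216


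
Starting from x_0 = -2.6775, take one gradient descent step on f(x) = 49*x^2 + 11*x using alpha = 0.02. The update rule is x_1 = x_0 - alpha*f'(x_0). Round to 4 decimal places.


We compute the gradient at x_0 and apply the update.
f'(x) = 98*x + 11
f'(-2.6775) = 98*-2.6775 + 11 = -251.395
x_1 = -2.6775 - 0.02*-251.395 = 2.3504


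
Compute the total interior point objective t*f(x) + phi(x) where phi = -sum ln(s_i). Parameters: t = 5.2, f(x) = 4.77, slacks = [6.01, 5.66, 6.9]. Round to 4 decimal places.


Step 1: Compute log-barrier.
ln values: [1.7934, 1.7334, 1.9315]
phi = -(1.7934 + 1.7334 + 1.9315) = -5.4584
Step 2: Compute augmented objective.
t*f(x) = 5.2*4.77 = 24.804
Total = 24.804 - 5.4584 = 19.3456


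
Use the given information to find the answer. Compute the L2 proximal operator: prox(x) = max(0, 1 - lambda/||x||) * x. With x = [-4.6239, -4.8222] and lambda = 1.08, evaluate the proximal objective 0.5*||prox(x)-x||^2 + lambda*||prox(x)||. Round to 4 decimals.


Step 1: Compute ||x||.
||x|| = 6.6809
Step 2: Compute scaling factor.
scale = max(0, 1 - 1.08/6.6809) = 0.8383
Step 3: prox(x) = [-3.8764, -4.0427]
||prox(x)|| = 5.6009
Step 4: Proximal objective.
0.5*||prox-x||^2 = 0.5832
lambda*||prox|| = 6.049
Total = 6.6321


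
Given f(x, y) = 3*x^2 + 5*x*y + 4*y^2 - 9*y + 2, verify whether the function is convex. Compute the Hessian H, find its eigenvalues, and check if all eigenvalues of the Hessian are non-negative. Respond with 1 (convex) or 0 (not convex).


The Hessian of f(x,y) = 3*x^2 + 5*x*y + 4*y^2 - 9*y + 2 is:
H = [[6, 5], [5, 8]]
Trace = 6 + 8 = 14
Determinant = 6*8 - (5)^2 = 23
Discriminant = (14)^2 - 4*23 = 104.0
Eigenvalues: lambda_1 = 1.901, lambda_2 = 12.099
The function is convex.

1


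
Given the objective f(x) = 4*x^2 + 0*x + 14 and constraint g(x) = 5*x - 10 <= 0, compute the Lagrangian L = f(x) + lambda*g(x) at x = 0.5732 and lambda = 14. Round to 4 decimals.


Step 1: Evaluate f(x).
f(0.5732) = 4*0.5732^2 + 0*0.5732 + 14 = 15.3142
Step 2: Evaluate g(x).
g(0.5732) = 5*0.5732 - 10 = -7.134
Step 3: Compute Lagrangian.
L = 15.3142 + 14*-7.134 = -84.5618


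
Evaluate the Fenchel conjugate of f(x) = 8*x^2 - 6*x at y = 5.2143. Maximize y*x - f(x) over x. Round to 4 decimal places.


f*(y) = sup_x {y*x - a*x^2 - b*x} = sup_x {(y-b)*x - a*x^2}
FOC: (y - b) - 2a*x = 0 => x* = (y - b)/(2a)
x* = (5.2143 + 6)/(2*8) = 0.7009
f*(5.2143) = (y-b)^2/(4a) = (5.2143 + 6)^2/(4*8)
= 125.7605/32 = 3.93


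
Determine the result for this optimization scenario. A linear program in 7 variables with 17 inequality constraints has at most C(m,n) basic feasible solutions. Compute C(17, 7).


Each vertex corresponds to some choice of n active constraints out of m, so the number of vertices is at most C(m, n) = m! / (n!(m-n)!).
m = 17, n = 7
Numerator: 17 * 16 * 15 * 14 * 13 * 12 * 11
Denominator: 7! = 5040
C(17, 7) = 19448


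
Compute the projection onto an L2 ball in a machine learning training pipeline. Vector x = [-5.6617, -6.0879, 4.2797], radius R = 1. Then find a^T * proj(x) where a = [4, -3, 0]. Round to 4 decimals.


Step 1: Compute ||x|| (intermediates to 6 decimals).
||x|| = sqrt((-5.6617)^2 + (-6.0879)^2 + 4.2797^2) = 9.350572
Step 2: Project.
Since ||x|| > R, scale = R/||x|| = 1/9.350572 = 0.106945, proj(x) = scale * x
proj(x) = [-0.605491, -0.65107, 0.457693]
Step 3: Dot product.
a^T * proj(x) = 4*(-0.605491) - 3*(-0.65107) + 0*0.457693 = -0.4688


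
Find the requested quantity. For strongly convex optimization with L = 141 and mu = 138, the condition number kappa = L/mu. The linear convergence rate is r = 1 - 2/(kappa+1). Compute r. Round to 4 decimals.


Step 1: Compute the condition number.
kappa = L/mu = 141/138 = 1.0217
Step 2: Compute the convergence rate.
r = 1 - 2/(kappa + 1) = 1 - 2*mu/(L + mu) = (L - mu)/(L + mu) = 3/279 = 0.0108


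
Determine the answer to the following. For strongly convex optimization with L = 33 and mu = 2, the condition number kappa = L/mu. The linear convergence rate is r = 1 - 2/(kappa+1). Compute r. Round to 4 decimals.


Step 1: Compute the condition number.
kappa = L/mu = 33/2 = 16.5
Step 2: Compute the convergence rate.
r = 1 - 2/(kappa + 1) = 1 - 2*mu/(L + mu) = (L - mu)/(L + mu) = 31/35 = 0.8857


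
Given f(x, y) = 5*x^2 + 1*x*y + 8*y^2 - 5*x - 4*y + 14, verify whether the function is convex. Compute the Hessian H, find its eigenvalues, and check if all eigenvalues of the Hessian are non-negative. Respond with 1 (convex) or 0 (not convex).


The Hessian of f(x,y) = 5*x^2 + 1*x*y + 8*y^2 - 5*x - 4*y + 14 is:
H = [[10, 1], [1, 16]]
Trace = 10 + 16 = 26
Determinant = 10*16 - (1)^2 = 159
Discriminant = (26)^2 - 4*159 = 40.0
Eigenvalues: lambda_1 = 9.8377, lambda_2 = 16.1623
The function is convex.

1


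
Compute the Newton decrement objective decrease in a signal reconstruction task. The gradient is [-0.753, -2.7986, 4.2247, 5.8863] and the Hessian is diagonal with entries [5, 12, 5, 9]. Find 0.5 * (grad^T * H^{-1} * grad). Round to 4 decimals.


Step 1: H is diagonal, so H^(-1) * g = [-0.1506, -0.2332, 0.8449, 0.654].
Step 2: g^T H^(-1) g = sum_i g_i^2 / H_ii
  = (-0.753)^2/5 + (-2.7986)^2/12 + (4.2247)^2/5 + (5.8863)^2/9
  = 0.1134 + 0.6527 + 3.5696 + 3.8498 = 8.1855
Step 3: Objective decrease = 0.5 * g^T H^(-1) g = 4.0928


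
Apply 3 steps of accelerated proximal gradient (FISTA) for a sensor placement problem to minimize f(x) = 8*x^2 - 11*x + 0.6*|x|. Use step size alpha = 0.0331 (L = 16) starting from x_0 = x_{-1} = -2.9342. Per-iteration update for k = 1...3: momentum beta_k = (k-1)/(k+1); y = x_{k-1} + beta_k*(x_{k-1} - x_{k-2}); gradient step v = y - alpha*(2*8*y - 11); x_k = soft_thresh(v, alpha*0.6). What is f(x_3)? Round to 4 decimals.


FISTA on f(x) = 8*x^2 - 11*x + 0.6*|x|
L = 16, alpha = 0.0331
Iteration 1: beta = 0.0, y = -2.9342 + 0.0*(-2.9342 + 2.9342) = -2.9342
  grad(y) = -57.9472, v = y - alpha*grad = -1.0161
  prox(v) = soft_thresh(-1.0161, 0.0199) = -0.9963
Iteration 2: beta = 0.3333, y = -0.9963 + 0.3333*(-0.9963 + 2.9342) = -0.3503
  grad(y) = -16.6051, v = y - alpha*grad = 0.1993
  prox(v) = soft_thresh(0.1993, 0.0199) = 0.1795
Iteration 3: beta = 0.5, y = 0.1795 + 0.5*(0.1795 + 0.9963) = 0.7673
  grad(y) = 1.2771, v = y - alpha*grad = 0.725
  prox(v) = soft_thresh(0.725, 0.0199) = 0.7052
f(x_3) = 8*0.7052^2 - 11*0.7052 + 0.6*|0.7052| = -3.3556


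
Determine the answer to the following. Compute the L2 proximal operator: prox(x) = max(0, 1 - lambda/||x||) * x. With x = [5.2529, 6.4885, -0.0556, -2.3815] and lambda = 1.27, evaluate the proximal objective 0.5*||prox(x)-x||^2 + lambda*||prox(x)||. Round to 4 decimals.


Step 1: Compute ||x||.
||x|| = 8.6815
Step 2: Compute scaling factor.
scale = max(0, 1 - 1.27/8.6815) = 0.8537
Step 3: prox(x) = [4.4845, 5.5393, -0.0475, -2.0331]
||prox(x)|| = 7.4115
Step 4: Proximal objective.
0.5*||prox-x||^2 = 0.8065
lambda*||prox|| = 9.4126
Total = 10.219


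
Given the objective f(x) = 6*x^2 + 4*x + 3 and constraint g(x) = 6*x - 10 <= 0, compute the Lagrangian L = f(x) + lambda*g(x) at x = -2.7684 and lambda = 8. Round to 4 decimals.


Step 1: Evaluate f(x).
f(-2.7684) = 6*(-2.7684)^2 + 4*(-2.7684) + 3 = 37.9106
Step 2: Evaluate g(x).
g(-2.7684) = 6*-2.7684 - 10 = -26.6104
Step 3: Compute Lagrangian.
L = 37.9106 + 8*-26.6104 = -174.9726


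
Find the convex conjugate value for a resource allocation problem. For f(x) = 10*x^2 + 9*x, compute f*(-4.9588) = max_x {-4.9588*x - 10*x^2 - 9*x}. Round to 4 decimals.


f*(y) = sup_x {y*x - a*x^2 - b*x} = sup_x {(y-b)*x - a*x^2}
FOC: (y - b) - 2a*x = 0 => x* = (y - b)/(2a)
x* = (-4.9588 - 9)/(2*10) = -0.6979
f*(-4.9588) = (y-b)^2/(4a) = (-4.9588 - 9)^2/(4*10)
= 194.8481/40 = 4.8712


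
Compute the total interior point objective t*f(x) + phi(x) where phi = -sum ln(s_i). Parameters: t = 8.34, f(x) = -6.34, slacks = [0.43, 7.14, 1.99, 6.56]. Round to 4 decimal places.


Step 1: Compute log-barrier.
ln values: [-0.844, 1.9657, 0.6881, 1.881]
phi = -(-0.844 + 1.9657 + 0.6881 + 1.881) = -3.6909
Step 2: Compute augmented objective.
t*f(x) = 8.34*-6.34 = -52.8756
Total = -52.8756 - 3.6909 = -56.5665


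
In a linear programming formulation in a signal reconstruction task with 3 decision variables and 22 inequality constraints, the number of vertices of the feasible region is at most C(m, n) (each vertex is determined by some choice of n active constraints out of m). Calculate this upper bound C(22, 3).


Each vertex corresponds to some choice of n active constraints out of m, so the number of vertices is at most C(m, n) = m! / (n!(m-n)!).
m = 22, n = 3
Numerator: 22 * 21 * 20
Denominator: 3! = 6
C(22, 3) = 1540


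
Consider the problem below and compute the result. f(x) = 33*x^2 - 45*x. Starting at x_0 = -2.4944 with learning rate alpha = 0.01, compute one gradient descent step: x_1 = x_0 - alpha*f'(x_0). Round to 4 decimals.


We compute the gradient at x_0 and apply the update.
f'(x) = 66*x - 45
f'(-2.4944) = 66*-2.4944 - 45 = -209.6304
x_1 = -2.4944 - 0.01*-209.6304 = -0.3981


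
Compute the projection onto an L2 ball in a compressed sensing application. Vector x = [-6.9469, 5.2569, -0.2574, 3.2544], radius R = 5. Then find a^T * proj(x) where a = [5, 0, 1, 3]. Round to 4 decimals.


Step 1: Compute ||x|| (intermediates to 6 decimals).
||x|| = sqrt((-6.9469)^2 + 5.2569^2 + (-0.2574)^2 + 3.2544^2) = 9.303322
Step 2: Project.
Since ||x|| > R, scale = R/||x|| = 5/9.303322 = 0.537442, proj(x) = scale * x
proj(x) = [-3.733556, 2.825279, -0.138338, 1.749051]
Step 3: Dot product.
a^T * proj(x) = 5*(-3.733556) + 0*2.825279 + 1*(-0.138338) + 3*1.749051 = -13.559


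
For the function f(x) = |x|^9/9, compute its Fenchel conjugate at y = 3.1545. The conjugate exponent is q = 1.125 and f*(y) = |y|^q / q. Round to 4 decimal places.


The conjugate exponent q satisfies 1/p + 1/q = 1.
p = 9, so q = 9/(9 - 1) = 1.125
|y|^q = 3.1545^1.125 = 3.6416
f*(3.1545) = 3.6416 / 1.125 = 3.237


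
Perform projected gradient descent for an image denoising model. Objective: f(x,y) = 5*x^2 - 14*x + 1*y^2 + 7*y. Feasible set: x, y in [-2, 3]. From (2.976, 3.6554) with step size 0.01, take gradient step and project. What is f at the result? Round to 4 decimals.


Step 1: Compute gradient at (2.976, 3.6554).
grad_x = 2*5*2.976 - 14 = 15.76
grad_y = 2*1*3.6554 + 7 = 14.3108
Step 2: Gradient step.
x_raw = 2.976 - 0.01*15.76 = 2.8184
y_raw = 3.6554 - 0.01*14.3108 = 3.5123
Step 3: Project onto [-2, 3].
x_proj = clip(2.8184) = 2.8184
y_proj = clip(3.5123) = 3.0
Step 4: Evaluate f.
f(2.8184, 3.0) = 30.2593


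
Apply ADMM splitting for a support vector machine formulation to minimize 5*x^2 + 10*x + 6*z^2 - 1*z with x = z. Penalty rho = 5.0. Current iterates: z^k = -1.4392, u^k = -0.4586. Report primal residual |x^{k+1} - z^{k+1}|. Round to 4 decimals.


ADMM iteration with rho = 5.0, z^k = -1.4392, u^k = -0.4586
Step 1: x-update.
Minimize 5*x^2 + 10*x + (5.0/2)*(x + 1.4392 - 0.4586)^2
FOC: (2*5 + 5.0)*x = -10 + 5.0*(-1.4392 + 0.4586)
x^{k+1} = -0.9935
Step 2: z-update.
Minimize 6*z^2 - 1*z + (5.0/2)*(-0.9935 - z - 0.4586)^2
FOC: (2*6 + 5.0)*z = 1 + 5.0*(-0.9935 - 0.4586)
z^{k+1} = -0.3683
Step 3: u-update.
u^{k+1} = -0.4586 - 0.9935 + 0.3683 = -1.0839
Step 4: Primal residual = |-0.9935 + 0.3683| = 0.6253


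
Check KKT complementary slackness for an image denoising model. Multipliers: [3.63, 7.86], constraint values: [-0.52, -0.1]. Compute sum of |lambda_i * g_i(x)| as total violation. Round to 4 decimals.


KKT complementary slackness check:
lambda_1 * g_1 = 3.63 * -0.52 = -1.8876
lambda_2 * g_2 = 7.86 * -0.1 = -0.786
Total violation = 1.8876 + 0.786 = 2.6736


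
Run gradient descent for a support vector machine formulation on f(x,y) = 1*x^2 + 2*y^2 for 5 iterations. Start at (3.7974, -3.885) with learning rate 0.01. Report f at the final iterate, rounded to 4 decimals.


Gradient descent on f(x,y) = 1*x^2 + 2*y^2.
Starting point: (3.7974, -3.885), alpha = 0.01
Step 1: grad_x = 2*1*3.7974 = 7.5948, grad_y = 2*2*-3.885 = -15.54
  x_1 = 3.7974 - 0.01*7.5948 = 3.7215
  y_1 = -3.885 - 0.01*-15.54 = -3.7296
Step 2: grad_x = 2*1*3.7215 = 7.4429, grad_y = 2*2*-3.7296 = -14.9184
  x_2 = 3.7215 - 0.01*7.4429 = 3.647
  y_2 = -3.7296 - 0.01*-14.9184 = -3.5804
Step 3: grad_x = 2*1*3.647 = 7.294, grad_y = 2*2*-3.5804 = -14.3217
  x_3 = 3.647 - 0.01*7.294 = 3.5741
  y_3 = -3.5804 - 0.01*-14.3217 = -3.4372
Step 4: grad_x = 2*1*3.5741 = 7.1482, grad_y = 2*2*-3.4372 = -13.7488
  x_4 = 3.5741 - 0.01*7.1482 = 3.5026
  y_4 = -3.4372 - 0.01*-13.7488 = -3.2997
Step 5: grad_x = 2*1*3.5026 = 7.0052, grad_y = 2*2*-3.2997 = -13.1988
  x_5 = 3.5026 - 0.01*7.0052 = 3.4325
  y_5 = -3.2997 - 0.01*-13.1988 = -3.1677
f(3.4325, -3.1677) = 1*3.4325^2 + 2*(-3.1677)^2 = 31.8513


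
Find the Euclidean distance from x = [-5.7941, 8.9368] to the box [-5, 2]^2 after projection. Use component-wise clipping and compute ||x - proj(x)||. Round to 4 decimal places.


Project each component onto [-5, 2].
clip(-5.7941) = -5.0, clip(8.9368) = 2.0
Projection = [-5.0, 2.0]
Squared diffs: [0.6306, 48.1192]
Distance = sqrt(48.7498) = 6.9821


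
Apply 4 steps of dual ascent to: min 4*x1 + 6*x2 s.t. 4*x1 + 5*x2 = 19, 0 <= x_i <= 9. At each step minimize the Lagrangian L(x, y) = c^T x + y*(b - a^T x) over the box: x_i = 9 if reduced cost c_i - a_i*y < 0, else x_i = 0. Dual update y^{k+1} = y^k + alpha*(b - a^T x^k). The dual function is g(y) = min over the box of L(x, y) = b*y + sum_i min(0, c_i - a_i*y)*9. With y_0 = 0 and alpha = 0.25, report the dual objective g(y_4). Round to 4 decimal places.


Dual ascent for LP: min 4*x1 + 6*x2, 4*x1 + 5*x2 = 19, 0 <= x_i <= 9
Step 1: y^k = 0.0, reduced costs: (4.0, 6.0)
  x^k = (0.0, 0.0), subgradient = b - a^T x = 19.0
  y^{k+1} = 0.0 + 0.25*19.0 = 4.75
Step 2: y^k = 4.75, reduced costs: (-15.0, -17.75)
  x^k = (9.0, 9.0), subgradient = b - a^T x = -62.0
  y^{k+1} = 4.75 + 0.25*-62.0 = -10.75
Step 3: y^k = -10.75, reduced costs: (47.0, 59.75)
  x^k = (0.0, 0.0), subgradient = b - a^T x = 19.0
  y^{k+1} = -10.75 + 0.25*19.0 = -6.0
Step 4: y^k = -6.0, reduced costs: (28.0, 36.0)
  x^k = (0.0, 0.0), subgradient = b - a^T x = 19.0
  y^{k+1} = -6.0 + 0.25*19.0 = -1.25
Dual objective at y_4 = -1.25: reduced costs (9.0, 12.25), box minimizer x = (0.0, 0.0)
g(y_4) = b*y + (c1 - a1*y)*x1 + (c2 - a2*y)*x2 = 19*(-1.25) + 9.0*0.0 + 12.25*0.0 = -23.75 + 0.0 + 0.0 = -23.75


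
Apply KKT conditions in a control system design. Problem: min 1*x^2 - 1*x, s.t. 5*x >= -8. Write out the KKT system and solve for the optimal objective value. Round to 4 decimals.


Step 1: Try lambda = 0 (constraint inactive).
Stationarity: 2*1*x - 1 = 0
x* = 1/(2*1) = 0.5
Check constraint: 5*0.5 = 2.5 >= -8 -- satisfied.
Step 2: Compute optimal value.
f(x*) = 1*0.5^2 - 1*0.5 = -0.25


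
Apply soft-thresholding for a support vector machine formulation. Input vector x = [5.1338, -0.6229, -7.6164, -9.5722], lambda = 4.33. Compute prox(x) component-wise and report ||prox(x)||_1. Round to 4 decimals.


Soft-thresholding with lambda = 4.33:
prox(5.1338) = sign(5.1338)*max(|5.1338| - 4.33, 0) = 0.8038
prox(-0.6229) = sign(-0.6229)*max(|-0.6229| - 4.33, 0) = 0.0
prox(-7.6164) = sign(-7.6164)*max(|-7.6164| - 4.33, 0) = -3.2864
prox(-9.5722) = sign(-9.5722)*max(|-9.5722| - 4.33, 0) = -5.2422
prox(x) = [0.8038, 0.0, -3.2864, -5.2422]
||prox(x)||_1 = 0.8038 + 0.0 + 3.2864 + 5.2422 = 9.3324


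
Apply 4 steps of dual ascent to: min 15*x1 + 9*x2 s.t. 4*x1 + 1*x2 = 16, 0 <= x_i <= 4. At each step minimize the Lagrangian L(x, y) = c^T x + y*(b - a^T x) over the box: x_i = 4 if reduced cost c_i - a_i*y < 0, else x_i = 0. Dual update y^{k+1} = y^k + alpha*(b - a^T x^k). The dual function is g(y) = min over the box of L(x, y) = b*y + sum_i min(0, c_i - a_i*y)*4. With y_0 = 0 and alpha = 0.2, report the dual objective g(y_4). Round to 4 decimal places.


Dual ascent for LP: min 15*x1 + 9*x2, 4*x1 + 1*x2 = 16, 0 <= x_i <= 4
Step 1: y^k = 0.0, reduced costs: (15.0, 9.0)
  x^k = (0.0, 0.0), subgradient = b - a^T x = 16.0
  y^{k+1} = 0.0 + 0.2*16.0 = 3.2
Step 2: y^k = 3.2, reduced costs: (2.2, 5.8)
  x^k = (0.0, 0.0), subgradient = b - a^T x = 16.0
  y^{k+1} = 3.2 + 0.2*16.0 = 6.4
Step 3: y^k = 6.4, reduced costs: (-10.6, 2.6)
  x^k = (4.0, 0.0), subgradient = b - a^T x = 0.0
  y^{k+1} = 6.4 + 0.2*0.0 = 6.4
Step 4: y^k = 6.4, reduced costs: (-10.6, 2.6)
  x^k = (4.0, 0.0), subgradient = b - a^T x = 0.0
  y^{k+1} = 6.4 + 0.2*0.0 = 6.4
Dual objective at y_4 = 6.4: reduced costs (-10.6, 2.6), box minimizer x = (4.0, 0.0)
g(y_4) = b*y + (c1 - a1*y)*x1 + (c2 - a2*y)*x2 = 16*6.4 + (-10.6)*4.0 + 2.6*0.0 = 102.4 - 42.4 + 0.0 = 60.0


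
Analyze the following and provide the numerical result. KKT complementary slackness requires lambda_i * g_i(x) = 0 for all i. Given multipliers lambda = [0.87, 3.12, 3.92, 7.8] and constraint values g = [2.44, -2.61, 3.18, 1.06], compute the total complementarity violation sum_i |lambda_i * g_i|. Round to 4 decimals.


KKT complementary slackness check:
lambda_1 * g_1 = 0.87 * 2.44 = 2.1228
lambda_2 * g_2 = 3.12 * -2.61 = -8.1432
lambda_3 * g_3 = 3.92 * 3.18 = 12.4656
lambda_4 * g_4 = 7.8 * 1.06 = 8.268
Total violation = 2.1228 + 8.1432 + 12.4656 + 8.268 = 30.9996


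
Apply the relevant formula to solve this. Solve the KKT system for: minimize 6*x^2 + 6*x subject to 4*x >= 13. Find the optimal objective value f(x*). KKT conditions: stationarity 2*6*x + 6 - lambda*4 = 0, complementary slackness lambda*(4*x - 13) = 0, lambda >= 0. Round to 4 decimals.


Step 1: Try lambda = 0 (constraint inactive).
x_unc = -6/(2*6) = -0.5
Check: 4*-0.5 = -2.0 < 13 -- violated!
Step 2: Constraint must be active: 4*x = 13
x* = 13/4 = 3.25
lambda = (2*6*3.25 + 6)/4 = 11.25
Step 3: Compute optimal value.
f(x*) = 6*3.25^2 + 6*3.25 = 82.875


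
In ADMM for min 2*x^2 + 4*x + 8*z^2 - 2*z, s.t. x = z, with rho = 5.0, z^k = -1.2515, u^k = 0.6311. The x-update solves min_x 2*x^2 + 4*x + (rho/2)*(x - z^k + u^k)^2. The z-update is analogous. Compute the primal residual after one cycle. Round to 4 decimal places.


ADMM iteration with rho = 5.0, z^k = -1.2515, u^k = 0.6311
Step 1: x-update.
Minimize 2*x^2 + 4*x + (5.0/2)*(x + 1.2515 + 0.6311)^2
FOC: (2*2 + 5.0)*x = -4 + 5.0*(-1.2515 - 0.6311)
x^{k+1} = -1.4903
Step 2: z-update.
Minimize 8*z^2 - 2*z + (5.0/2)*(-1.4903 - z + 0.6311)^2
FOC: (2*8 + 5.0)*z = 2 + 5.0*(-1.4903 + 0.6311)
z^{k+1} = -0.1093
Step 3: u-update.
u^{k+1} = 0.6311 - 1.4903 + 0.1093 = -0.7499
Step 4: Primal residual = |-1.4903 + 0.1093| = 1.381


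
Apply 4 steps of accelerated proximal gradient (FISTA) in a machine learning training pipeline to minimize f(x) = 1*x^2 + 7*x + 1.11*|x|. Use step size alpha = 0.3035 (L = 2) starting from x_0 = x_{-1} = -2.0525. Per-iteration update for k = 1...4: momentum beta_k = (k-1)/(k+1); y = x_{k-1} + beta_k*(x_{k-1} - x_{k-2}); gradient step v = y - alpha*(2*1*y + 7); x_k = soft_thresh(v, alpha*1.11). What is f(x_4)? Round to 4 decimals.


FISTA on f(x) = 1*x^2 + 7*x + 1.11*|x|
L = 2, alpha = 0.3035
Iteration 1: beta = 0.0, y = -2.0525 + 0.0*(-2.0525 + 2.0525) = -2.0525
  grad(y) = 2.895, v = y - alpha*grad = -2.9311
  prox(v) = soft_thresh(-2.9311, 0.3369) = -2.5942
Iteration 2: beta = 0.3333, y = -2.5942 + 0.3333*(-2.5942 + 2.0525) = -2.7748
  grad(y) = 1.4503, v = y - alpha*grad = -3.215
  prox(v) = soft_thresh(-3.215, 0.3369) = -2.8781
Iteration 3: beta = 0.5, y = -2.8781 + 0.5*(-2.8781 + 2.5942) = -3.0201
  grad(y) = 0.9599, v = y - alpha*grad = -3.3114
  prox(v) = soft_thresh(-3.3114, 0.3369) = -2.9745
Iteration 4: beta = 0.6, y = -2.9745 + 0.6*(-2.9745 + 2.8781) = -3.0323
  grad(y) = 0.9354, v = y - alpha*grad = -3.3162
  prox(v) = soft_thresh(-3.3162, 0.3369) = -2.9793
f(x_4) = 1*(-2.9793)^2 + 7*(-2.9793) + 1.11*|-2.9793| = -8.6718


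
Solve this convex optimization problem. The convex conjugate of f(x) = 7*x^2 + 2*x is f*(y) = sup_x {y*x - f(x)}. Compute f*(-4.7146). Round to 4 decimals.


f*(y) = sup_x {y*x - a*x^2 - b*x} = sup_x {(y-b)*x - a*x^2}
FOC: (y - b) - 2a*x = 0 => x* = (y - b)/(2a)
x* = (-4.7146 - 2)/(2*7) = -0.4796
f*(-4.7146) = (y-b)^2/(4a) = (-4.7146 - 2)^2/(4*7)
= 45.0859/28 = 1.6102


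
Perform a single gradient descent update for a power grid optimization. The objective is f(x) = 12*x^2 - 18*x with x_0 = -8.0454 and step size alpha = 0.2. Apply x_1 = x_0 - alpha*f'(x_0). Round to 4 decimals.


We compute the gradient at x_0 and apply the update.
f'(x) = 24*x - 18
f'(-8.0454) = 24*-8.0454 - 18 = -211.0896
x_1 = -8.0454 - 0.2*-211.0896 = 34.1725


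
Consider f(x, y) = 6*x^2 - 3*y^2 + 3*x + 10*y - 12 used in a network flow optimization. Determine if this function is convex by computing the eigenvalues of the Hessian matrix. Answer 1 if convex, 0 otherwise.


The Hessian of f(x,y) = 6*x^2 - 3*y^2 + 3*x + 10*y - 12 is:
H = [[12, 0], [0, -6]]
Trace = 12 - 6 = 6
Determinant = 12*-6 - (0)^2 = -72
Discriminant = (6)^2 - 4*-72 = 324.0
Eigenvalues: lambda_1 = -6.0, lambda_2 = 12.0
The function is not convex.

0


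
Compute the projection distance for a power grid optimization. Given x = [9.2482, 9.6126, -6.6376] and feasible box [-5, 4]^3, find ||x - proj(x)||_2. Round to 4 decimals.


Project each component onto [-5, 4].
clip(9.2482) = 4.0, clip(9.6126) = 4.0, clip(-6.6376) = -5.0
Projection = [4.0, 4.0, -5.0]
Squared diffs: [27.5436, 31.5013, 2.6817]
Distance = sqrt(61.7266) = 7.8566


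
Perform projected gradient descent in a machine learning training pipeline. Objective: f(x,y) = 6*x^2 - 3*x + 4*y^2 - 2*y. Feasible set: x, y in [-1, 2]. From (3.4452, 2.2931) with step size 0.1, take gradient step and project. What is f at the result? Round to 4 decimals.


Step 1: Compute gradient at (3.4452, 2.2931).
grad_x = 2*6*3.4452 - 3 = 38.3424
grad_y = 2*4*2.2931 - 2 = 16.3448
Step 2: Gradient step.
x_raw = 3.4452 - 0.1*38.3424 = -0.389
y_raw = 2.2931 - 0.1*16.3448 = 0.6586
Step 3: Project onto [-1, 2].
x_proj = clip(-0.389) = -0.389
y_proj = clip(0.6586) = 0.6586
Step 4: Evaluate f.
f(-0.389, 0.6586) = 2.4931


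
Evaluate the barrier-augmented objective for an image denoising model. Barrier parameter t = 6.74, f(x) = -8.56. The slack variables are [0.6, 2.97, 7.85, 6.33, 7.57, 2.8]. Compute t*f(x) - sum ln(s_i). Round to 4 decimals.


Step 1: Compute log-barrier.
ln values: [-0.5108, 1.0886, 2.0605, 1.8453, 2.0242, 1.0296]
phi = -(-0.5108 + 1.0886 + 2.0605 + 1.8453 + 2.0242 + 1.0296) = -7.5374
Step 2: Compute augmented objective.
t*f(x) = 6.74*-8.56 = -57.6944
Total = -57.6944 - 7.5374 = -65.2318


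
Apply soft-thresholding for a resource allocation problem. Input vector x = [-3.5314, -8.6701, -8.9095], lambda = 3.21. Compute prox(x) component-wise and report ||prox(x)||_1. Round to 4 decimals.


Soft-thresholding with lambda = 3.21:
prox(-3.5314) = sign(-3.5314)*max(|-3.5314| - 3.21, 0) = -0.3214
prox(-8.6701) = sign(-8.6701)*max(|-8.6701| - 3.21, 0) = -5.4601
prox(-8.9095) = sign(-8.9095)*max(|-8.9095| - 3.21, 0) = -5.6995
prox(x) = [-0.3214, -5.4601, -5.6995]
||prox(x)||_1 = 0.3214 + 5.4601 + 5.6995 = 11.481


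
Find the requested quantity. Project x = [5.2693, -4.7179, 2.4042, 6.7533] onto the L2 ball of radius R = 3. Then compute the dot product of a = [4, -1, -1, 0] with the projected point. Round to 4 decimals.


Step 1: Compute ||x|| (intermediates to 6 decimals).
||x|| = sqrt(5.2693^2 + (-4.7179)^2 + 2.4042^2 + 6.7533^2) = 10.07032
Step 2: Project.
Since ||x|| > R, scale = R/||x|| = 3/10.07032 = 0.297905, proj(x) = scale * x
proj(x) = [1.569751, -1.405486, 0.716223, 2.011842]
Step 3: Dot product.
a^T * proj(x) = 4*1.569751 - 1*(-1.405486) - 1*0.716223 + 0*2.011842 = 6.9683


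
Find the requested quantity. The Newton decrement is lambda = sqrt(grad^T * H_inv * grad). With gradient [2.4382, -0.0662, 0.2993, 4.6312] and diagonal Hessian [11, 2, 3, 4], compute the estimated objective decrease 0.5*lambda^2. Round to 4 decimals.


Step 1: H is diagonal, so H^(-1) * g = [0.2217, -0.0331, 0.0998, 1.1578].
Step 2: g^T H^(-1) g = sum_i g_i^2 / H_ii
  = (2.4382)^2/11 + (-0.0662)^2/2 + (0.2993)^2/3 + (4.6312)^2/4
  = 0.5404 + 0.0022 + 0.0299 + 5.362 = 5.9345
Step 3: Objective decrease = 0.5 * g^T H^(-1) g = 2.9672


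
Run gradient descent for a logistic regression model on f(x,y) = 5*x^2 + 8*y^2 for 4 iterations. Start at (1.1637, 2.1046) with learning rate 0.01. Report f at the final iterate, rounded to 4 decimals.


Gradient descent on f(x,y) = 5*x^2 + 8*y^2.
Starting point: (1.1637, 2.1046), alpha = 0.01
Step 1: grad_x = 2*5*1.1637 = 11.637, grad_y = 2*8*2.1046 = 33.6736
  x_1 = 1.1637 - 0.01*11.637 = 1.0473
  y_1 = 2.1046 - 0.01*33.6736 = 1.7679
Step 2: grad_x = 2*5*1.0473 = 10.4733, grad_y = 2*8*1.7679 = 28.2858
  x_2 = 1.0473 - 0.01*10.4733 = 0.9426
  y_2 = 1.7679 - 0.01*28.2858 = 1.485
Step 3: grad_x = 2*5*0.9426 = 9.426, grad_y = 2*8*1.485 = 23.7601
  x_3 = 0.9426 - 0.01*9.426 = 0.8483
  y_3 = 1.485 - 0.01*23.7601 = 1.2474
Step 4: grad_x = 2*5*0.8483 = 8.4834, grad_y = 2*8*1.2474 = 19.9585
  x_4 = 0.8483 - 0.01*8.4834 = 0.7635
  y_4 = 1.2474 - 0.01*19.9585 = 1.0478
f(0.7635, 1.0478) = 5*0.7635^2 + 8*1.0478^2 = 11.6981


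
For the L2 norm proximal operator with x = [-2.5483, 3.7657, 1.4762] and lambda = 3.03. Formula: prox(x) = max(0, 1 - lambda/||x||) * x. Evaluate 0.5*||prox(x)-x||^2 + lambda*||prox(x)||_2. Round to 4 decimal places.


Step 1: Compute ||x||.
||x|| = 4.7805
Step 2: Compute scaling factor.
scale = max(0, 1 - 3.03/4.7805) = 0.3662
Step 3: prox(x) = [-0.9331, 1.3789, 0.5406]
||prox(x)|| = 1.7505
Step 4: Proximal objective.
0.5*||prox-x||^2 = 4.5905
lambda*||prox|| = 5.304
Total = 9.8946


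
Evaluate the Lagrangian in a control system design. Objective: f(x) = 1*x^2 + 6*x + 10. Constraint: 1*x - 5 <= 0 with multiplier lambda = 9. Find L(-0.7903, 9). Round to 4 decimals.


Step 1: Evaluate f(x).
f(-0.7903) = 1*(-0.7903)^2 + 6*(-0.7903) + 10 = 5.8828
Step 2: Evaluate g(x).
g(-0.7903) = 1*-0.7903 - 5 = -5.7903
Step 3: Compute Lagrangian.
L = 5.8828 + 9*-5.7903 = -46.2299


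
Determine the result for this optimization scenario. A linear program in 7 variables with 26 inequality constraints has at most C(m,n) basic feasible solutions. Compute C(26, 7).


Each vertex corresponds to some choice of n active constraints out of m, so the number of vertices is at most C(m, n) = m! / (n!(m-n)!).
m = 26, n = 7
Numerator: 26 * 25 * 24 * 23 * 22 * 21 * 20
Denominator: 7! = 5040
C(26, 7) = 657800


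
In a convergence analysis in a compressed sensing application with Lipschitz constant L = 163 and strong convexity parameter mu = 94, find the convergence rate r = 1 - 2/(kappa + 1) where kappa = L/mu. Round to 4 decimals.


Step 1: Compute the condition number.
kappa = L/mu = 163/94 = 1.734
Step 2: Compute the convergence rate.
r = 1 - 2/(kappa + 1) = 1 - 2*mu/(L + mu) = (L - mu)/(L + mu) = 69/257 = 0.2685


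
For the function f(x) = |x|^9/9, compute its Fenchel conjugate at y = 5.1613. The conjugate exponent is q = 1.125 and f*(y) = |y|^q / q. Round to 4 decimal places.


The conjugate exponent q satisfies 1/p + 1/q = 1.
p = 9, so q = 9/(9 - 1) = 1.125
|y|^q = 5.1613^1.125 = 6.3366
f*(5.1613) = 6.3366 / 1.125 = 5.6325


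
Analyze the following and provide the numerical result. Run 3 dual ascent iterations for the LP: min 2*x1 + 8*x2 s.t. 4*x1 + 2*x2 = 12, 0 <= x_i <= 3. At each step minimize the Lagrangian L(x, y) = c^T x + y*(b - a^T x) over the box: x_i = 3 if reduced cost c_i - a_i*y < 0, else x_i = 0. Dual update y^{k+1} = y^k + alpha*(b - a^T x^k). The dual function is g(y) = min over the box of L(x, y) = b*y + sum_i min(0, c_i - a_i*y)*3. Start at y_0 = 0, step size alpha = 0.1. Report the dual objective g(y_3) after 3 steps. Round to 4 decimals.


Dual ascent for LP: min 2*x1 + 8*x2, 4*x1 + 2*x2 = 12, 0 <= x_i <= 3
Step 1: y^k = 0.0, reduced costs: (2.0, 8.0)
  x^k = (0.0, 0.0), subgradient = b - a^T x = 12.0
  y^{k+1} = 0.0 + 0.1*12.0 = 1.2
Step 2: y^k = 1.2, reduced costs: (-2.8, 5.6)
  x^k = (3.0, 0.0), subgradient = b - a^T x = 0.0
  y^{k+1} = 1.2 + 0.1*0.0 = 1.2
Step 3: y^k = 1.2, reduced costs: (-2.8, 5.6)
  x^k = (3.0, 0.0), subgradient = b - a^T x = 0.0
  y^{k+1} = 1.2 + 0.1*0.0 = 1.2
Dual objective at y_3 = 1.2: reduced costs (-2.8, 5.6), box minimizer x = (3.0, 0.0)
g(y_3) = b*y + (c1 - a1*y)*x1 + (c2 - a2*y)*x2 = 12*1.2 + (-2.8)*3.0 + 5.6*0.0 = 14.4 - 8.4 + 0.0 = 6.0


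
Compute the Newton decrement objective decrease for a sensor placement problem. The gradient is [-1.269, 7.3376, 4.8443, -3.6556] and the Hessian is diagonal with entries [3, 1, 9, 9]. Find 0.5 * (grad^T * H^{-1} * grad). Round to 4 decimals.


Step 1: H is diagonal, so H^(-1) * g = [-0.423, 7.3376, 0.5383, -0.4062].
Step 2: g^T H^(-1) g = sum_i g_i^2 / H_ii
  = (-1.269)^2/3 + (7.3376)^2/1 + (4.8443)^2/9 + (-3.6556)^2/9
  = 0.5368 + 53.8404 + 2.6075 + 1.4848 = 58.4695
Step 3: Objective decrease = 0.5 * g^T H^(-1) g = 29.2347


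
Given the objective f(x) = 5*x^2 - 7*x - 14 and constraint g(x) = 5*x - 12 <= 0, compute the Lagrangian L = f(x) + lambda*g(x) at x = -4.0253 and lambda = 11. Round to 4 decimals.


Step 1: Evaluate f(x).
f(-4.0253) = 5*(-4.0253)^2 - 7*(-4.0253) - 14 = 95.1923
Step 2: Evaluate g(x).
g(-4.0253) = 5*-4.0253 - 12 = -32.1265
Step 3: Compute Lagrangian.
L = 95.1923 + 11*-32.1265 = -258.1992


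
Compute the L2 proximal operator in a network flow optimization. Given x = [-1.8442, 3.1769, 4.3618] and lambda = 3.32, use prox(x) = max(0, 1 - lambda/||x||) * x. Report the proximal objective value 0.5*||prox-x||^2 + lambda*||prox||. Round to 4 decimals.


Step 1: Compute ||x||.
||x|| = 5.7025
Step 2: Compute scaling factor.
scale = max(0, 1 - 3.32/5.7025) = 0.4178
Step 3: prox(x) = [-0.7705, 1.3273, 1.8224]
||prox(x)|| = 2.3825
Step 4: Proximal objective.
0.5*||prox-x||^2 = 5.5112
lambda*||prox|| = 7.9099
Total = 13.4213


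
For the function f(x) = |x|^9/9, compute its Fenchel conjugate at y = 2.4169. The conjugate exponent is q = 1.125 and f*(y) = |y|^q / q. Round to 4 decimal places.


The conjugate exponent q satisfies 1/p + 1/q = 1.
p = 9, so q = 9/(9 - 1) = 1.125
|y|^q = 2.4169^1.125 = 2.6988
f*(2.4169) = 2.6988 / 1.125 = 2.3989


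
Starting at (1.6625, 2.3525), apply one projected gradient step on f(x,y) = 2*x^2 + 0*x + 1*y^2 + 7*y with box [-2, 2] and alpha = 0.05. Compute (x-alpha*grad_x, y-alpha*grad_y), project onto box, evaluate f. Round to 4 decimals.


Step 1: Compute gradient at (1.6625, 2.3525).
grad_x = 2*2*1.6625 + 0 = 6.65
grad_y = 2*1*2.3525 + 7 = 11.705
Step 2: Gradient step.
x_raw = 1.6625 - 0.05*6.65 = 1.33
y_raw = 2.3525 - 0.05*11.705 = 1.7673
Step 3: Project onto [-2, 2].
x_proj = clip(1.33) = 1.33
y_proj = clip(1.7673) = 1.7673
Step 4: Evaluate f.
f(1.33, 1.7673) = 19.0317


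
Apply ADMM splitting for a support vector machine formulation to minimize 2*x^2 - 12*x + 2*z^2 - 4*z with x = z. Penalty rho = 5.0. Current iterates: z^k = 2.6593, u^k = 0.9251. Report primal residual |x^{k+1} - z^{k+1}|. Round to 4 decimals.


ADMM iteration with rho = 5.0, z^k = 2.6593, u^k = 0.9251
Step 1: x-update.
Minimize 2*x^2 - 12*x + (5.0/2)*(x - 2.6593 + 0.9251)^2
FOC: (2*2 + 5.0)*x = 12 + 5.0*(2.6593 - 0.9251)
x^{k+1} = 2.2968
Step 2: z-update.
Minimize 2*z^2 - 4*z + (5.0/2)*(2.2968 - z + 0.9251)^2
FOC: (2*2 + 5.0)*z = 4 + 5.0*(2.2968 + 0.9251)
z^{k+1} = 2.2344
Step 3: u-update.
u^{k+1} = 0.9251 + 2.2968 - 2.2344 = 0.9875
Step 4: Primal residual = |2.2968 - 2.2344| = 0.0624


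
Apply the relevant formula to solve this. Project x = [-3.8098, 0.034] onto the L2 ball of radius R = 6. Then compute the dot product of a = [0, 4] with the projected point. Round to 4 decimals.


Step 1: Compute ||x|| (intermediates to 6 decimals).
||x|| = sqrt((-3.8098)^2 + 0.034^2) = 3.809952
Step 2: Project.
Since ||x|| <= R, proj = x (no scaling needed).
proj(x) = [-3.8098, 0.034]
Step 3: Dot product.
a^T * proj(x) = 0*(-3.8098) + 4*0.034 = 0.136


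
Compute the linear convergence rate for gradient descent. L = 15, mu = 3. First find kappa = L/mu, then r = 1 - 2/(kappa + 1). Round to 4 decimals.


Step 1: Compute the condition number.
kappa = L/mu = 15/3 = 5.0
Step 2: Compute the convergence rate.
r = 1 - 2/(kappa + 1) = 1 - 2*mu/(L + mu) = (L - mu)/(L + mu) = 12/18 = 0.6667


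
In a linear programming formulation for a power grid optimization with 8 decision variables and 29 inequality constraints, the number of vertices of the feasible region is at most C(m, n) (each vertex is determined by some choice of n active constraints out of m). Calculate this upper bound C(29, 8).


Each vertex corresponds to some choice of n active constraints out of m, so the number of vertices is at most C(m, n) = m! / (n!(m-n)!).
m = 29, n = 8
Numerator: 29 * 28 * 27 * 26 * 25 * 24 * 23 * 22
Denominator: 8! = 40320
C(29, 8) = 4292145


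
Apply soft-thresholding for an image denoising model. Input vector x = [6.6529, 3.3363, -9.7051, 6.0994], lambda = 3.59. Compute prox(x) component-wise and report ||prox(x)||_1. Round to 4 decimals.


Soft-thresholding with lambda = 3.59:
prox(6.6529) = sign(6.6529)*max(|6.6529| - 3.59, 0) = 3.0629
prox(3.3363) = sign(3.3363)*max(|3.3363| - 3.59, 0) = 0.0
prox(-9.7051) = sign(-9.7051)*max(|-9.7051| - 3.59, 0) = -6.1151
prox(6.0994) = sign(6.0994)*max(|6.0994| - 3.59, 0) = 2.5094
prox(x) = [3.0629, 0.0, -6.1151, 2.5094]
||prox(x)||_1 = 3.0629 + 0.0 + 6.1151 + 2.5094 = 11.6874


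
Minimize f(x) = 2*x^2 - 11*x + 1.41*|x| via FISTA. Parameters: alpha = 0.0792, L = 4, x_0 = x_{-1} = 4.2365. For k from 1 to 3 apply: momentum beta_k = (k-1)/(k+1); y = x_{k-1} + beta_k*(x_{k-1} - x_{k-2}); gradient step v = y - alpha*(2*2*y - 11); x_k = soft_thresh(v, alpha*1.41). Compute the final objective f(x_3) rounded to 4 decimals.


FISTA on f(x) = 2*x^2 - 11*x + 1.41*|x|
L = 4, alpha = 0.0792
Iteration 1: beta = 0.0, y = 4.2365 + 0.0*(4.2365 - 4.2365) = 4.2365
  grad(y) = 5.946, v = y - alpha*grad = 3.7656
  prox(v) = soft_thresh(3.7656, 0.1117) = 3.6539
Iteration 2: beta = 0.3333, y = 3.6539 + 0.3333*(3.6539 - 4.2365) = 3.4597
  grad(y) = 2.8388, v = y - alpha*grad = 3.2349
  prox(v) = soft_thresh(3.2349, 0.1117) = 3.1232
Iteration 3: beta = 0.5, y = 3.1232 + 0.5*(3.1232 - 3.6539) = 2.8578
  grad(y) = 0.4314, v = y - alpha*grad = 2.8237
  prox(v) = soft_thresh(2.8237, 0.1117) = 2.712
f(x_3) = 2*2.712^2 - 11*2.712 + 1.41*|2.712| = -11.2982


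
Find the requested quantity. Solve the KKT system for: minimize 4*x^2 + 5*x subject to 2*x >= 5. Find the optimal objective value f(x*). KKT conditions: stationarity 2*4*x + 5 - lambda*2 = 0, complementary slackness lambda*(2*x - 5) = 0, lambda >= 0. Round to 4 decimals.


Step 1: Try lambda = 0 (constraint inactive).
x_unc = -5/(2*4) = -0.625
Check: 2*-0.625 = -1.25 < 5 -- violated!
Step 2: Constraint must be active: 2*x = 5
x* = 5/2 = 2.5
lambda = (2*4*2.5 + 5)/2 = 12.5
Step 3: Compute optimal value.
f(x*) = 4*2.5^2 + 5*2.5 = 37.5
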